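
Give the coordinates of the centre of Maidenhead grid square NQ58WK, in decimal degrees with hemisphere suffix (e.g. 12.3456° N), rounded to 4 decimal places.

78.4375° N, 91.8750° E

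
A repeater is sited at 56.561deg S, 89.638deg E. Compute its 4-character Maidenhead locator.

ND43

Shift to the Maidenhead origin (180°W, 90°S): lon 269.64, lat 33.44.
Field: 269.64/20 → 13 → N, 33.44/10 → 3 → D; chars ND.
Square: 9.64/2 → 4, 3.44/1 → 3; chars 43.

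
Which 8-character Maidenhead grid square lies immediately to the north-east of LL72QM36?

LL72qm47

Longitude extended square 3; +1 → 4.
Latitude extended square 6; +1 → 7.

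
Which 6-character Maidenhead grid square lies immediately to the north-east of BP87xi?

BP97aj

Longitude subsquare x = 23; +1 → 24, wraps to 0 = a, carry into square.
Longitude square 8; +1 → 9.
Latitude subsquare i = 8; +1 → 9 = j.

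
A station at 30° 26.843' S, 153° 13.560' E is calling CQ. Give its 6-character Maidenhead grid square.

QF69on

Shift to the Maidenhead origin (180°W, 90°S): lon 333.2260, lat 59.5526.
Field: 333.2260/20 → 16 → Q, 59.5526/10 → 5 → F; chars QF.
Square: 13.2260/2 → 6, 9.5526/1 → 9; chars 69.
Subsquare: 1.2260/0.0833333 → 14 → o, 0.5526/0.0416667 → 13 → n; chars on.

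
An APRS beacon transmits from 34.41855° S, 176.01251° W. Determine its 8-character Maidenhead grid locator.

AF15xn89

Add 180° to longitude and 90° to latitude: 3.98749, 55.58145.
Field (20°×10°, letters A–R): lon ⌊3.98749/20⌋ = 0 → A; lat ⌊55.58145/10⌋ = 5 → F.
Square (2°×1°, digits 0–9): lon ⌊3.98749/2⌋ = 1; lat ⌊5.58145/1⌋ = 5.
Subsquare (5′×2.5′, letters a–x): lon ⌊1.98749/0.0833333⌋ = 23 → x; lat ⌊0.58145/0.0416667⌋ = 13 → n.
Extended square (30″×15″, digits 0–9): lon ⌊0.07082/0.00833333⌋ = 8; lat ⌊0.03978/0.00416667⌋ = 9.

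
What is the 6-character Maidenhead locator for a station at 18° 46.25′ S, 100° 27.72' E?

OH01ff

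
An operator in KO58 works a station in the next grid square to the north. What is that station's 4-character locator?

Latitude square 8; +1 → 9.
The longitude characters are unchanged.

KO59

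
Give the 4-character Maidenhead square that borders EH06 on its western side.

DH96

Longitude square 0; −1 → -1, wraps to 9, carry into field.
Longitude field E = 4; −1 → 3 = D.
The latitude characters are unchanged.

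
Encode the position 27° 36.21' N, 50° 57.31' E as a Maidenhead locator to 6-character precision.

LL57lo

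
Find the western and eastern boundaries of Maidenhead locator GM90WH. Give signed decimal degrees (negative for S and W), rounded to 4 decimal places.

-40.1667, -40.0833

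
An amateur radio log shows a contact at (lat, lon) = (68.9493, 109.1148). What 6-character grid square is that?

Add 180° to longitude and 90° to latitude: 289.1148, 158.9493.
Field (20°×10°, letters A–R): lon ⌊289.1148/20⌋ = 14 → O; lat ⌊158.9493/10⌋ = 15 → P.
Square (2°×1°, digits 0–9): lon ⌊9.1148/2⌋ = 4; lat ⌊8.9493/1⌋ = 8.
Subsquare (5′×2.5′, letters a–x): lon ⌊1.1148/0.0833333⌋ = 13 → n; lat ⌊0.9493/0.0416667⌋ = 22 → w.

OP48nw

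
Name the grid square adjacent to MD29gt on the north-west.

MD29fu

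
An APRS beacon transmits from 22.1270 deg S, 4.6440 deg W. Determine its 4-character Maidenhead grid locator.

IG77

Add 180° to longitude and 90° to latitude: 175.36, 67.87.
Field: 175.36/20 → 8 → I, 67.87/10 → 6 → G; chars IG.
Square: 15.36/2 → 7, 7.87/1 → 7; chars 77.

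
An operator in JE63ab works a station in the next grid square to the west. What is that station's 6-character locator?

JE53xb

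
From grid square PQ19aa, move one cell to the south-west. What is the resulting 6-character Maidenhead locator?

PQ08xx

Longitude subsquare a = 0; −1 → -1, wraps to 23 = x, carry into square.
Longitude square 1; −1 → 0.
Latitude subsquare a = 0; −1 → -1, wraps to 23 = x, carry into square.
Latitude square 9; −1 → 8.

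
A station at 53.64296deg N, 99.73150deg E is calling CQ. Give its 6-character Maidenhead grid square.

NO93up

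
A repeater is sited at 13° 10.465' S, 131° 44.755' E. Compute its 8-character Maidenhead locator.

PH56ut98

Shift to the Maidenhead origin (180°W, 90°S): lon 311.74592, lat 76.82558.
Field: 311.74592/20 → 15 → P, 76.82558/10 → 7 → H; chars PH.
Square: 11.74592/2 → 5, 6.82558/1 → 6; chars 56.
Subsquare: 1.74592/0.0833333 → 20 → u, 0.82558/0.0416667 → 19 → t; chars ut.
Extended square: 0.07925/0.00833333 → 9, 0.03392/0.00416667 → 8; chars 98.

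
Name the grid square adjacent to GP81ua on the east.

Longitude subsquare u = 20; +1 → 21 = v.
The latitude characters are unchanged.

GP81va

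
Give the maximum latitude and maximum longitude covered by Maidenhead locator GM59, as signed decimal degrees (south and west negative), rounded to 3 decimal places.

40.000, -48.000

Field G=6, M=12: +6·20° lon, +12·10° lat → SW at lon -60°, lat 30°.
Square 5, 9: +5·2° lon, +9·1° lat → SW at lon -50°, lat 39°.
Cell spans 2° lon × 1° lat. NE corner is SW corner plus one full cell.
latitude 40.000, longitude -48.000.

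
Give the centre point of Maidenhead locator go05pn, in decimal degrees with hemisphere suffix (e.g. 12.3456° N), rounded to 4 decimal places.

55.5625° N, 58.7083° W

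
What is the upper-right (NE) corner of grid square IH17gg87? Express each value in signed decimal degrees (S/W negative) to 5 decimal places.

-12.71667, -17.42500

Field I=8, H=7: +8·20° lon, +7·10° lat → SW at lon -20°, lat -20°.
Square 1, 7: +1·2° lon, +7·1° lat → SW at lon -18°, lat -13°.
Subsquare g=6, g=6: +6·0.0833333° lon, +6·0.0416667° lat → SW at lon -17.5°, lat -12.75°.
Extended square 8, 7: +8·0.00833333° lon, +7·0.00416667° lat → SW at lon -17.4333°, lat -12.7208°.
Cell spans 0.00833333° lon × 0.00416667° lat. NE corner is SW corner plus one full cell.
latitude -12.71667, longitude -17.42500.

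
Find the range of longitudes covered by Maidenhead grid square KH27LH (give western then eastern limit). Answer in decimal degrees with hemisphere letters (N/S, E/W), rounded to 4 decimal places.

24.9167° E, 25.0000° E

Field K=10, H=7: +10·20° lon, +7·10° lat → SW at lon 20°, lat -20°.
Square 2, 7: +2·2° lon, +7·1° lat → SW at lon 24°, lat -13°.
Subsquare l=11, h=7: +11·0.0833333° lon, +7·0.0416667° lat → SW at lon 24.9167°, lat -12.7083°.
Cell spans 0.0833333° lon × 0.0416667° lat.
west 24.9167° E, east 25.0000° E.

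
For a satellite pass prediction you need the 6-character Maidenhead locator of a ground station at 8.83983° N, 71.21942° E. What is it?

Shift to the Maidenhead origin (180°W, 90°S): lon 251.2194, lat 98.8398.
Field (20°×10°, letters A–R): lon ⌊251.2194/20⌋ = 12 → M; lat ⌊98.8398/10⌋ = 9 → J.
Square (2°×1°, digits 0–9): lon ⌊11.2194/2⌋ = 5; lat ⌊8.8398/1⌋ = 8.
Subsquare (5′×2.5′, letters a–x): lon ⌊1.2194/0.0833333⌋ = 14 → o; lat ⌊0.8398/0.0416667⌋ = 20 → u.

MJ58ou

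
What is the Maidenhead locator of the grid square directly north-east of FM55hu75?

Longitude extended square 7; +1 → 8.
Latitude extended square 5; +1 → 6.

FM55hu86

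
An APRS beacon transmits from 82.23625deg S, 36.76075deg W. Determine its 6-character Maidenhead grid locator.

HA17os

Offset from 180°W / 90°S: lon 143.2392°, lat 7.7638°.
Field: lon ⌊143.2392/20⌋ = 7 → H; lat ⌊7.7638/10⌋ = 0 → A.
Square: lon ⌊3.2392/2⌋ = 1; lat ⌊7.7638/1⌋ = 7.
Subsquare: lon ⌊1.2392/0.0833333⌋ = 14 → o; lat ⌊0.7638/0.0416667⌋ = 18 → s.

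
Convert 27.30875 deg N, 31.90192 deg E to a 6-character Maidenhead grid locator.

Offset from 180°W / 90°S: lon 211.9019°, lat 117.3088°.
Field: 211.9019/20 → 10 → K, 117.3088/10 → 11 → L; chars KL.
Square: 11.9019/2 → 5, 7.3088/1 → 7; chars 57.
Subsquare: 1.9019/0.0833333 → 22 → w, 0.3088/0.0416667 → 7 → h; chars wh.

KL57wh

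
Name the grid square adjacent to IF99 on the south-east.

JF08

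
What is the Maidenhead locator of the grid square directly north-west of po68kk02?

Longitude extended square 0; −1 → -1, wraps to 9, carry into subsquare.
Longitude subsquare k = 10; −1 → 9 = j.
Latitude extended square 2; +1 → 3.

PO68jk93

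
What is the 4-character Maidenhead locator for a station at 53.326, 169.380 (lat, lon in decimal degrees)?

RO43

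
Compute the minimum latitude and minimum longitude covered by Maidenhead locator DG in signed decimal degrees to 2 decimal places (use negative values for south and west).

-30.00, -120.00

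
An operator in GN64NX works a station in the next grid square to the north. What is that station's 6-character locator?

GN65na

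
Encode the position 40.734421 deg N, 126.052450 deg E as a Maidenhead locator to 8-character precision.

PN30ar66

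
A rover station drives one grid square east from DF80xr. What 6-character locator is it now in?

Longitude subsquare x = 23; +1 → 24, wraps to 0 = a, carry into square.
Longitude square 8; +1 → 9.
The latitude characters are unchanged.

DF90ar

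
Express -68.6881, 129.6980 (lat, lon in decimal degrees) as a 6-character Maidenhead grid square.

PC41uh

Offset from 180°W / 90°S: lon 309.6980°, lat 21.3119°.
Field (20°×10°, letters A–R): lon ⌊309.6980/20⌋ = 15 → P; lat ⌊21.3119/10⌋ = 2 → C.
Square (2°×1°, digits 0–9): lon ⌊9.6980/2⌋ = 4; lat ⌊1.3119/1⌋ = 1.
Subsquare (5′×2.5′, letters a–x): lon ⌊1.6980/0.0833333⌋ = 20 → u; lat ⌊0.3119/0.0416667⌋ = 7 → h.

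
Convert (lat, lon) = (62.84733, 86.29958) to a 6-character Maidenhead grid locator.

NP32du

Offset from 180°W / 90°S: lon 266.2996°, lat 152.8473°.
Field: 266.2996/20 → 13 → N, 152.8473/10 → 15 → P; chars NP.
Square: 6.2996/2 → 3, 2.8473/1 → 2; chars 32.
Subsquare: 0.2996/0.0833333 → 3 → d, 0.8473/0.0416667 → 20 → u; chars du.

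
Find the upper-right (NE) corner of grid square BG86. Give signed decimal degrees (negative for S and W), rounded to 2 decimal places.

-23.00, -142.00

Field B=1, G=6: +1·20° lon, +6·10° lat → SW at lon -160°, lat -30°.
Square 8, 6: +8·2° lon, +6·1° lat → SW at lon -144°, lat -24°.
Cell spans 2° lon × 1° lat. NE corner is SW corner plus one full cell.
latitude -23.00, longitude -142.00.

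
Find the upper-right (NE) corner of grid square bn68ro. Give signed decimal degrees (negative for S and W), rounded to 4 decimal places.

Field B=1, N=13: +1·20° lon, +13·10° lat → SW at lon -160°, lat 40°.
Square 6, 8: +6·2° lon, +8·1° lat → SW at lon -148°, lat 48°.
Subsquare r=17, o=14: +17·0.0833333° lon, +14·0.0416667° lat → SW at lon -146.583°, lat 48.5833°.
Cell spans 0.0833333° lon × 0.0416667° lat. NE corner is SW corner plus one full cell.
latitude 48.6250, longitude -146.5000.

48.6250, -146.5000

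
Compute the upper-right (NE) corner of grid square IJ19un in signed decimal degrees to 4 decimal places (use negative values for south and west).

Field I=8, J=9: +8·20° lon, +9·10° lat → SW at lon -20°, lat 0°.
Square 1, 9: +1·2° lon, +9·1° lat → SW at lon -18°, lat 9°.
Subsquare u=20, n=13: +20·0.0833333° lon, +13·0.0416667° lat → SW at lon -16.3333°, lat 9.54167°.
Cell spans 0.0833333° lon × 0.0416667° lat. NE corner is SW corner plus one full cell.
latitude 9.5833, longitude -16.2500.

9.5833, -16.2500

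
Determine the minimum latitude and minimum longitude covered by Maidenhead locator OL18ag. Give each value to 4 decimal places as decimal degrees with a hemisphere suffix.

Field O=14, L=11: +14·20° lon, +11·10° lat → SW at lon 100°, lat 20°.
Square 1, 8: +1·2° lon, +8·1° lat → SW at lon 102°, lat 28°.
Subsquare a=0, g=6: +0·0.0833333° lon, +6·0.0416667° lat → SW at lon 102°, lat 28.25°.
latitude 28.2500° N, longitude 102.0000° E.

28.2500° N, 102.0000° E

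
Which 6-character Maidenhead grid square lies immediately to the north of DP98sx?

Latitude subsquare x = 23; +1 → 24, wraps to 0 = a, carry into square.
Latitude square 8; +1 → 9.
The longitude characters are unchanged.

DP99sa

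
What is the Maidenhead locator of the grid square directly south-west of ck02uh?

Longitude subsquare u = 20; −1 → 19 = t.
Latitude subsquare h = 7; −1 → 6 = g.

CK02tg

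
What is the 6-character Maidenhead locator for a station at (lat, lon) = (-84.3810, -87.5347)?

Add 180° to longitude and 90° to latitude: 92.4653, 5.6190.
Field: lon ⌊92.4653/20⌋ = 4 → E; lat ⌊5.6190/10⌋ = 0 → A.
Square: lon ⌊12.4653/2⌋ = 6; lat ⌊5.6190/1⌋ = 5.
Subsquare: lon ⌊0.4653/0.0833333⌋ = 5 → f; lat ⌊0.6190/0.0416667⌋ = 14 → o.

EA65fo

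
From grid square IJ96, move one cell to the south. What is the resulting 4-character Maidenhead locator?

IJ95

Latitude square 6; −1 → 5.
The longitude characters are unchanged.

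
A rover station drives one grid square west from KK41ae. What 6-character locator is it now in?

Longitude subsquare a = 0; −1 → -1, wraps to 23 = x, carry into square.
Longitude square 4; −1 → 3.
The latitude characters are unchanged.

KK31xe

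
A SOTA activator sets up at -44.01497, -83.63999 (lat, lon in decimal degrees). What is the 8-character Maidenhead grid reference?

Shift to the Maidenhead origin (180°W, 90°S): lon 96.36001, lat 45.98503.
Field: lon ⌊96.36001/20⌋ = 4 → E; lat ⌊45.98503/10⌋ = 4 → E.
Square: lon ⌊16.36001/2⌋ = 8; lat ⌊5.98503/1⌋ = 5.
Subsquare: lon ⌊0.36001/0.0833333⌋ = 4 → e; lat ⌊0.98503/0.0416667⌋ = 23 → x.
Extended square: lon ⌊0.02668/0.00833333⌋ = 3; lat ⌊0.02670/0.00416667⌋ = 6.

EE85ex36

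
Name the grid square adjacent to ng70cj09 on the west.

Longitude extended square 0; −1 → -1, wraps to 9, carry into subsquare.
Longitude subsquare c = 2; −1 → 1 = b.
The latitude characters are unchanged.

NG70bj99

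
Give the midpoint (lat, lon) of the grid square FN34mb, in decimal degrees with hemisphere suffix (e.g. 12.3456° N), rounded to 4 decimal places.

44.0625° N, 72.9583° W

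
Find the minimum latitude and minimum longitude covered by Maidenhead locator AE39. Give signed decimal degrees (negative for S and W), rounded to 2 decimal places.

Field A=0, E=4: +0·20° lon, +4·10° lat → SW at lon -180°, lat -50°.
Square 3, 9: +3·2° lon, +9·1° lat → SW at lon -174°, lat -41°.
latitude -41.00, longitude -174.00.

-41.00, -174.00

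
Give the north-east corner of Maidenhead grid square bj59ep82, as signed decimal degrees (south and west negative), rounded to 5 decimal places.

9.63750, -149.59167

Field B=1, J=9: +1·20° lon, +9·10° lat → SW at lon -160°, lat 0°.
Square 5, 9: +5·2° lon, +9·1° lat → SW at lon -150°, lat 9°.
Subsquare e=4, p=15: +4·0.0833333° lon, +15·0.0416667° lat → SW at lon -149.667°, lat 9.625°.
Extended square 8, 2: +8·0.00833333° lon, +2·0.00416667° lat → SW at lon -149.6°, lat 9.63333°.
Cell spans 0.00833333° lon × 0.00416667° lat. NE corner is SW corner plus one full cell.
latitude 9.63750, longitude -149.59167.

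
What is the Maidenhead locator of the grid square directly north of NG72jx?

Latitude subsquare x = 23; +1 → 24, wraps to 0 = a, carry into square.
Latitude square 2; +1 → 3.
The longitude characters are unchanged.

NG73ja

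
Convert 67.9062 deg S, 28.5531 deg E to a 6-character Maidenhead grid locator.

KC42gc

Shift to the Maidenhead origin (180°W, 90°S): lon 208.5531, lat 22.0938.
Field: 208.5531/20 → 10 → K, 22.0938/10 → 2 → C; chars KC.
Square: 8.5531/2 → 4, 2.0938/1 → 2; chars 42.
Subsquare: 0.5531/0.0833333 → 6 → g, 0.0938/0.0416667 → 2 → c; chars gc.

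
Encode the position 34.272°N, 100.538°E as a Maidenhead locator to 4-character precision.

Offset from 180°W / 90°S: lon 280.54°, lat 124.27°.
Field: 280.54/20 → 14 → O, 124.27/10 → 12 → M; chars OM.
Square: 0.54/2 → 0, 4.27/1 → 4; chars 04.

OM04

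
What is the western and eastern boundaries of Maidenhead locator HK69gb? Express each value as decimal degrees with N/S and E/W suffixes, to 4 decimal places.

27.5000° W, 27.4167° W

Field H=7, K=10: +7·20° lon, +10·10° lat → SW at lon -40°, lat 10°.
Square 6, 9: +6·2° lon, +9·1° lat → SW at lon -28°, lat 19°.
Subsquare g=6, b=1: +6·0.0833333° lon, +1·0.0416667° lat → SW at lon -27.5°, lat 19.0417°.
Cell spans 0.0833333° lon × 0.0416667° lat.
west 27.5000° W, east 27.4167° W.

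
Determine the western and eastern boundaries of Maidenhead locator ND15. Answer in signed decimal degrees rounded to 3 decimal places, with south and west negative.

82.000, 84.000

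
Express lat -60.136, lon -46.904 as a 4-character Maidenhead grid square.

GC69

Offset from 180°W / 90°S: lon 133.10°, lat 29.86°.
Field: lon ⌊133.10/20⌋ = 6 → G; lat ⌊29.86/10⌋ = 2 → C.
Square: lon ⌊13.10/2⌋ = 6; lat ⌊9.86/1⌋ = 9.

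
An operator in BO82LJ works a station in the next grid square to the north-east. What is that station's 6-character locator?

Longitude subsquare l = 11; +1 → 12 = m.
Latitude subsquare j = 9; +1 → 10 = k.

BO82mk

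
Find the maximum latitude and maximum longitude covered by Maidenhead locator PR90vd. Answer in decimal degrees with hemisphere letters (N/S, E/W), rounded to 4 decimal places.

80.1667° N, 139.8333° E

Field P=15, R=17: +15·20° lon, +17·10° lat → SW at lon 120°, lat 80°.
Square 9, 0: +9·2° lon, +0·1° lat → SW at lon 138°, lat 80°.
Subsquare v=21, d=3: +21·0.0833333° lon, +3·0.0416667° lat → SW at lon 139.75°, lat 80.125°.
Cell spans 0.0833333° lon × 0.0416667° lat. NE corner is SW corner plus one full cell.
latitude 80.1667° N, longitude 139.8333° E.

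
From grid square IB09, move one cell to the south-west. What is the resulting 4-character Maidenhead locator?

Longitude square 0; −1 → -1, wraps to 9, carry into field.
Longitude field I = 8; −1 → 7 = H.
Latitude square 9; −1 → 8.

HB98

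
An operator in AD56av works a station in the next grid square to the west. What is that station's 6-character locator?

AD46xv

Longitude subsquare a = 0; −1 → -1, wraps to 23 = x, carry into square.
Longitude square 5; −1 → 4.
The latitude characters are unchanged.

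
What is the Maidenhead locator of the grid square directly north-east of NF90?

OF01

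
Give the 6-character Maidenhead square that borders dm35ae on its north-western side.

DM25xf

Longitude subsquare a = 0; −1 → -1, wraps to 23 = x, carry into square.
Longitude square 3; −1 → 2.
Latitude subsquare e = 4; +1 → 5 = f.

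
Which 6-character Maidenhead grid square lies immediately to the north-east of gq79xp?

GQ89aq

Longitude subsquare x = 23; +1 → 24, wraps to 0 = a, carry into square.
Longitude square 7; +1 → 8.
Latitude subsquare p = 15; +1 → 16 = q.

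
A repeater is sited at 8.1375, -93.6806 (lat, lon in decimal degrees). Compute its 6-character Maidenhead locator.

Add 180° to longitude and 90° to latitude: 86.3194, 98.1375.
Field: 86.3194/20 → 4 → E, 98.1375/10 → 9 → J; chars EJ.
Square: 6.3194/2 → 3, 8.1375/1 → 8; chars 38.
Subsquare: 0.3194/0.0833333 → 3 → d, 0.1375/0.0416667 → 3 → d; chars dd.

EJ38dd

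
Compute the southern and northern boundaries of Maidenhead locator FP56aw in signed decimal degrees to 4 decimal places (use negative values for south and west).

66.9167, 66.9583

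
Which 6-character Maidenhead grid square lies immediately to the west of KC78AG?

KC68xg

Longitude subsquare a = 0; −1 → -1, wraps to 23 = x, carry into square.
Longitude square 7; −1 → 6.
The latitude characters are unchanged.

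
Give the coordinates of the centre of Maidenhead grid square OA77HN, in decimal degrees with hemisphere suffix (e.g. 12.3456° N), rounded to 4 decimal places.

82.4375° S, 114.6250° E

Field O=14, A=0: +14·20° lon, +0·10° lat → SW at lon 100°, lat -90°.
Square 7, 7: +7·2° lon, +7·1° lat → SW at lon 114°, lat -83°.
Subsquare h=7, n=13: +7·0.0833333° lon, +13·0.0416667° lat → SW at lon 114.583°, lat -82.4583°.
Cell spans 0.0833333° lon × 0.0416667° lat. Centre is SW corner plus half of each.
latitude 82.4375° S, longitude 114.6250° E.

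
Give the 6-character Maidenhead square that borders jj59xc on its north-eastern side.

JJ69ad

Longitude subsquare x = 23; +1 → 24, wraps to 0 = a, carry into square.
Longitude square 5; +1 → 6.
Latitude subsquare c = 2; +1 → 3 = d.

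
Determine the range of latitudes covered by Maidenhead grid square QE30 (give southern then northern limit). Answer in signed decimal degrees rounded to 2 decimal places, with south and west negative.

-50.00, -49.00

Field Q=16, E=4: +16·20° lon, +4·10° lat → SW at lon 140°, lat -50°.
Square 3, 0: +3·2° lon, +0·1° lat → SW at lon 146°, lat -50°.
Cell spans 2° lon × 1° lat.
south -50.00, north -49.00.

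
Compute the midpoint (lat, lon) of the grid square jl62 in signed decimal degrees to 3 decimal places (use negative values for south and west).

22.500, 13.000

Field J=9, L=11: +9·20° lon, +11·10° lat → SW at lon 0°, lat 20°.
Square 6, 2: +6·2° lon, +2·1° lat → SW at lon 12°, lat 22°.
Cell spans 2° lon × 1° lat. Centre is SW corner plus half of each.
latitude 22.500, longitude 13.000.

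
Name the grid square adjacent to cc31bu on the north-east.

Longitude subsquare b = 1; +1 → 2 = c.
Latitude subsquare u = 20; +1 → 21 = v.

CC31cv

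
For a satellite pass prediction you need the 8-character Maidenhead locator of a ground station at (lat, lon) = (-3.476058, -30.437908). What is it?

HI46sm75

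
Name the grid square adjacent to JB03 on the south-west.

IB92

Longitude square 0; −1 → -1, wraps to 9, carry into field.
Longitude field J = 9; −1 → 8 = I.
Latitude square 3; −1 → 2.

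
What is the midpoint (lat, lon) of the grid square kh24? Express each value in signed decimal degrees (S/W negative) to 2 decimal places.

-15.50, 25.00

Field K=10, H=7: +10·20° lon, +7·10° lat → SW at lon 20°, lat -20°.
Square 2, 4: +2·2° lon, +4·1° lat → SW at lon 24°, lat -16°.
Cell spans 2° lon × 1° lat. Centre is SW corner plus half of each.
latitude -15.50, longitude 25.00.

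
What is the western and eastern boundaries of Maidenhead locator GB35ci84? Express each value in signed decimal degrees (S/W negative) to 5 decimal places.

-53.76667, -53.75833

Field G=6, B=1: +6·20° lon, +1·10° lat → SW at lon -60°, lat -80°.
Square 3, 5: +3·2° lon, +5·1° lat → SW at lon -54°, lat -75°.
Subsquare c=2, i=8: +2·0.0833333° lon, +8·0.0416667° lat → SW at lon -53.8333°, lat -74.6667°.
Extended square 8, 4: +8·0.00833333° lon, +4·0.00416667° lat → SW at lon -53.7667°, lat -74.65°.
Cell spans 0.00833333° lon × 0.00416667° lat.
west -53.76667, east -53.75833.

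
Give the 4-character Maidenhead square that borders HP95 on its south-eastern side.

IP04

Longitude square 9; +1 → 10, wraps to 0, carry into field.
Longitude field H = 7; +1 → 8 = I.
Latitude square 5; −1 → 4.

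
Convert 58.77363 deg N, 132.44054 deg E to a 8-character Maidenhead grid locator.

PO68fs25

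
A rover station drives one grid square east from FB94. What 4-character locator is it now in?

GB04

Longitude square 9; +1 → 10, wraps to 0, carry into field.
Longitude field F = 5; +1 → 6 = G.
The latitude characters are unchanged.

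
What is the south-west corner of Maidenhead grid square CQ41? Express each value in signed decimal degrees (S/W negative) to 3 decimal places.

Field C=2, Q=16: +2·20° lon, +16·10° lat → SW at lon -140°, lat 70°.
Square 4, 1: +4·2° lon, +1·1° lat → SW at lon -132°, lat 71°.
latitude 71.000, longitude -132.000.

71.000, -132.000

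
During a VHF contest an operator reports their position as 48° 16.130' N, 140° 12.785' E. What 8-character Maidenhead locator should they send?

Offset from 180°W / 90°S: lon 320.21308°, lat 138.26883°.
Field: 320.21308/20 → 16 → Q, 138.26883/10 → 13 → N; chars QN.
Square: 0.21308/2 → 0, 8.26883/1 → 8; chars 08.
Subsquare: 0.21308/0.0833333 → 2 → c, 0.26883/0.0416667 → 6 → g; chars cg.
Extended square: 0.04642/0.00833333 → 5, 0.01883/0.00416667 → 4; chars 54.

QN08cg54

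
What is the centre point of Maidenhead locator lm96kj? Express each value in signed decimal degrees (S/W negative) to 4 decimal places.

36.3958, 58.8750

Field L=11, M=12: +11·20° lon, +12·10° lat → SW at lon 40°, lat 30°.
Square 9, 6: +9·2° lon, +6·1° lat → SW at lon 58°, lat 36°.
Subsquare k=10, j=9: +10·0.0833333° lon, +9·0.0416667° lat → SW at lon 58.8333°, lat 36.375°.
Cell spans 0.0833333° lon × 0.0416667° lat. Centre is SW corner plus half of each.
latitude 36.3958, longitude 58.8750.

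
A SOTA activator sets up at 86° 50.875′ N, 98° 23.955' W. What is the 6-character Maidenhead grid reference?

Add 180° to longitude and 90° to latitude: 81.6008, 176.8479.
Field: 81.6008/20 → 4 → E, 176.8479/10 → 17 → R; chars ER.
Square: 1.6008/2 → 0, 6.8479/1 → 6; chars 06.
Subsquare: 1.6008/0.0833333 → 19 → t, 0.8479/0.0416667 → 20 → u; chars tu.

ER06tu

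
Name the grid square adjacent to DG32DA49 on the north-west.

DG32db30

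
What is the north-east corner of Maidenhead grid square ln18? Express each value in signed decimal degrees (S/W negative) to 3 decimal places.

49.000, 44.000

Field L=11, N=13: +11·20° lon, +13·10° lat → SW at lon 40°, lat 40°.
Square 1, 8: +1·2° lon, +8·1° lat → SW at lon 42°, lat 48°.
Cell spans 2° lon × 1° lat. NE corner is SW corner plus one full cell.
latitude 49.000, longitude 44.000.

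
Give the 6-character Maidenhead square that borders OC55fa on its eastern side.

Longitude subsquare f = 5; +1 → 6 = g.
The latitude characters are unchanged.

OC55ga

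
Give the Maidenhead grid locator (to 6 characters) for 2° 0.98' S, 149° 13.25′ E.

QI47ox

Shift to the Maidenhead origin (180°W, 90°S): lon 329.2208, lat 87.9837.
Field: lon ⌊329.2208/20⌋ = 16 → Q; lat ⌊87.9837/10⌋ = 8 → I.
Square: lon ⌊9.2208/2⌋ = 4; lat ⌊7.9837/1⌋ = 7.
Subsquare: lon ⌊1.2208/0.0833333⌋ = 14 → o; lat ⌊0.9837/0.0416667⌋ = 23 → x.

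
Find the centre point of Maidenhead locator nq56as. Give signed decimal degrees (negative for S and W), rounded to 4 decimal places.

76.7708, 90.0417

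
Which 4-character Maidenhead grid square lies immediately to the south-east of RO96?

Longitude square 9; +1 → 10, wraps to 0, carry into field.
Longitude field R = 17; +1 → 18, wraps to 0 = A, wrapping around the antimeridian.
Latitude square 6; −1 → 5.

AO05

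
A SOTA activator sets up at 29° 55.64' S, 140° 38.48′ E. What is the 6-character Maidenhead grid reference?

QG00hb

Shift to the Maidenhead origin (180°W, 90°S): lon 320.6413, lat 60.0727.
Field: 320.6413/20 → 16 → Q, 60.0727/10 → 6 → G; chars QG.
Square: 0.6413/2 → 0, 0.0727/1 → 0; chars 00.
Subsquare: 0.6413/0.0833333 → 7 → h, 0.0727/0.0416667 → 1 → b; chars hb.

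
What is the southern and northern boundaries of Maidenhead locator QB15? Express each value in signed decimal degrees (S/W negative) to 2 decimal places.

Field Q=16, B=1: +16·20° lon, +1·10° lat → SW at lon 140°, lat -80°.
Square 1, 5: +1·2° lon, +5·1° lat → SW at lon 142°, lat -75°.
Cell spans 2° lon × 1° lat.
south -75.00, north -74.00.

-75.00, -74.00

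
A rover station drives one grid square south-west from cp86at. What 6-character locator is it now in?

CP76xs

Longitude subsquare a = 0; −1 → -1, wraps to 23 = x, carry into square.
Longitude square 8; −1 → 7.
Latitude subsquare t = 19; −1 → 18 = s.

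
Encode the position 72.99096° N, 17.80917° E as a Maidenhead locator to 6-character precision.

JQ82vx

Offset from 180°W / 90°S: lon 197.8092°, lat 162.9910°.
Field: lon ⌊197.8092/20⌋ = 9 → J; lat ⌊162.9910/10⌋ = 16 → Q.
Square: lon ⌊17.8092/2⌋ = 8; lat ⌊2.9910/1⌋ = 2.
Subsquare: lon ⌊1.8092/0.0833333⌋ = 21 → v; lat ⌊0.9910/0.0416667⌋ = 23 → x.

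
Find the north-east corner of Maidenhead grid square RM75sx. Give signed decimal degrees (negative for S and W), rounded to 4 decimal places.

Field R=17, M=12: +17·20° lon, +12·10° lat → SW at lon 160°, lat 30°.
Square 7, 5: +7·2° lon, +5·1° lat → SW at lon 174°, lat 35°.
Subsquare s=18, x=23: +18·0.0833333° lon, +23·0.0416667° lat → SW at lon 175.5°, lat 35.9583°.
Cell spans 0.0833333° lon × 0.0416667° lat. NE corner is SW corner plus one full cell.
latitude 36.0000, longitude 175.5833.

36.0000, 175.5833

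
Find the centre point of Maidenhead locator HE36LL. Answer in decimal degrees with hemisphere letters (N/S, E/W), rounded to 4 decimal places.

43.5208° S, 33.0417° W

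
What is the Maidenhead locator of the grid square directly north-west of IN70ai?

IN60xj

Longitude subsquare a = 0; −1 → -1, wraps to 23 = x, carry into square.
Longitude square 7; −1 → 6.
Latitude subsquare i = 8; +1 → 9 = j.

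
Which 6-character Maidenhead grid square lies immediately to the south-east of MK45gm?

MK45hl

Longitude subsquare g = 6; +1 → 7 = h.
Latitude subsquare m = 12; −1 → 11 = l.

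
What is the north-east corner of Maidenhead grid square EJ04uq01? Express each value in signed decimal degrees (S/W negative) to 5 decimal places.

4.67500, -98.32500

Field E=4, J=9: +4·20° lon, +9·10° lat → SW at lon -100°, lat 0°.
Square 0, 4: +0·2° lon, +4·1° lat → SW at lon -100°, lat 4°.
Subsquare u=20, q=16: +20·0.0833333° lon, +16·0.0416667° lat → SW at lon -98.3333°, lat 4.66667°.
Extended square 0, 1: +0·0.00833333° lon, +1·0.00416667° lat → SW at lon -98.3333°, lat 4.67083°.
Cell spans 0.00833333° lon × 0.00416667° lat. NE corner is SW corner plus one full cell.
latitude 4.67500, longitude -98.32500.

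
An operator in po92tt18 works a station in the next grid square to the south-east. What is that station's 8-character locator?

PO92tt27

Longitude extended square 1; +1 → 2.
Latitude extended square 8; −1 → 7.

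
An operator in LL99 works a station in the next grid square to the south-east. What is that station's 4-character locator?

Longitude square 9; +1 → 10, wraps to 0, carry into field.
Longitude field L = 11; +1 → 12 = M.
Latitude square 9; −1 → 8.

ML08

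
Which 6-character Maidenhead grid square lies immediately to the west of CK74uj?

CK74tj

Longitude subsquare u = 20; −1 → 19 = t.
The latitude characters are unchanged.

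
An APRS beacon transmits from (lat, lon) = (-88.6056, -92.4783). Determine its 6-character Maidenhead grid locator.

Offset from 180°W / 90°S: lon 87.5217°, lat 1.3944°.
Field: lon ⌊87.5217/20⌋ = 4 → E; lat ⌊1.3944/10⌋ = 0 → A.
Square: lon ⌊7.5217/2⌋ = 3; lat ⌊1.3944/1⌋ = 1.
Subsquare: lon ⌊1.5217/0.0833333⌋ = 18 → s; lat ⌊0.3944/0.0416667⌋ = 9 → j.

EA31sj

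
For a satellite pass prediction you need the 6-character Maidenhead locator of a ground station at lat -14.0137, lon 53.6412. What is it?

Offset from 180°W / 90°S: lon 233.6412°, lat 75.9863°.
Field (20°×10°, letters A–R): 233.6412/20 → 11 → L, 75.9863/10 → 7 → H; chars LH.
Square (2°×1°, digits 0–9): 13.6412/2 → 6, 5.9863/1 → 5; chars 65.
Subsquare (5′×2.5′, letters a–x): 1.6412/0.0833333 → 19 → t, 0.9863/0.0416667 → 23 → x; chars tx.

LH65tx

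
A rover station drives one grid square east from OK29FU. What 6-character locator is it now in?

Longitude subsquare f = 5; +1 → 6 = g.
The latitude characters are unchanged.

OK29gu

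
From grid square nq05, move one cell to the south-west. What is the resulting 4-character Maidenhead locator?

MQ94

Longitude square 0; −1 → -1, wraps to 9, carry into field.
Longitude field N = 13; −1 → 12 = M.
Latitude square 5; −1 → 4.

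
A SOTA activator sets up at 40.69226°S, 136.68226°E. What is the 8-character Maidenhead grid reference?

Shift to the Maidenhead origin (180°W, 90°S): lon 316.68226, lat 49.30774.
Field (20°×10°, letters A–R): 316.68226/20 → 15 → P, 49.30774/10 → 4 → E; chars PE.
Square (2°×1°, digits 0–9): 16.68226/2 → 8, 9.30774/1 → 9; chars 89.
Subsquare (5′×2.5′, letters a–x): 0.68226/0.0833333 → 8 → i, 0.30774/0.0416667 → 7 → h; chars ih.
Extended square (30″×15″, digits 0–9): 0.01559/0.00833333 → 1, 0.01607/0.00416667 → 3; chars 13.

PE89ih13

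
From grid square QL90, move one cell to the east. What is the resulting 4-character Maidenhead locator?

Longitude square 9; +1 → 10, wraps to 0, carry into field.
Longitude field Q = 16; +1 → 17 = R.
The latitude characters are unchanged.

RL00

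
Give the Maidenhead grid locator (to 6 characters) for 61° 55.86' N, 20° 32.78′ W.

Add 180° to longitude and 90° to latitude: 159.4537, 151.9310.
Field: lon ⌊159.4537/20⌋ = 7 → H; lat ⌊151.9310/10⌋ = 15 → P.
Square: lon ⌊19.4537/2⌋ = 9; lat ⌊1.9310/1⌋ = 1.
Subsquare: lon ⌊1.4537/0.0833333⌋ = 17 → r; lat ⌊0.9310/0.0416667⌋ = 22 → w.

HP91rw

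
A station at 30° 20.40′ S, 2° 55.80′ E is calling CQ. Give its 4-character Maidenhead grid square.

Offset from 180°W / 90°S: lon 182.93°, lat 59.66°.
Field (20°×10°, letters A–R): lon ⌊182.93/20⌋ = 9 → J; lat ⌊59.66/10⌋ = 5 → F.
Square (2°×1°, digits 0–9): lon ⌊2.93/2⌋ = 1; lat ⌊9.66/1⌋ = 9.

JF19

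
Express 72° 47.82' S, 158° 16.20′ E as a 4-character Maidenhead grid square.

Offset from 180°W / 90°S: lon 338.27°, lat 17.20°.
Field: 338.27/20 → 16 → Q, 17.20/10 → 1 → B; chars QB.
Square: 18.27/2 → 9, 7.20/1 → 7; chars 97.

QB97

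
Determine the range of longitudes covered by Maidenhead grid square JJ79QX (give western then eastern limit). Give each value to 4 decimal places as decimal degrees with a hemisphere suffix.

15.3333° E, 15.4167° E

Field J=9, J=9: +9·20° lon, +9·10° lat → SW at lon 0°, lat 0°.
Square 7, 9: +7·2° lon, +9·1° lat → SW at lon 14°, lat 9°.
Subsquare q=16, x=23: +16·0.0833333° lon, +23·0.0416667° lat → SW at lon 15.3333°, lat 9.95833°.
Cell spans 0.0833333° lon × 0.0416667° lat.
west 15.3333° E, east 15.4167° E.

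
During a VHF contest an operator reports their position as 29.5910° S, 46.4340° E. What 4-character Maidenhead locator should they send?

LG30

Offset from 180°W / 90°S: lon 226.43°, lat 60.41°.
Field: lon ⌊226.43/20⌋ = 11 → L; lat ⌊60.41/10⌋ = 6 → G.
Square: lon ⌊6.43/2⌋ = 3; lat ⌊0.41/1⌋ = 0.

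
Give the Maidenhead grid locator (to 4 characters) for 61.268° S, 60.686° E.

MC08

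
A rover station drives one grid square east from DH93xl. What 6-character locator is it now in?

Longitude subsquare x = 23; +1 → 24, wraps to 0 = a, carry into square.
Longitude square 9; +1 → 10, wraps to 0, carry into field.
Longitude field D = 3; +1 → 4 = E.
The latitude characters are unchanged.

EH03al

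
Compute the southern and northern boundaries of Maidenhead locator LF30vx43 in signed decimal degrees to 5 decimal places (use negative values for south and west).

Field L=11, F=5: +11·20° lon, +5·10° lat → SW at lon 40°, lat -40°.
Square 3, 0: +3·2° lon, +0·1° lat → SW at lon 46°, lat -40°.
Subsquare v=21, x=23: +21·0.0833333° lon, +23·0.0416667° lat → SW at lon 47.75°, lat -39.0417°.
Extended square 4, 3: +4·0.00833333° lon, +3·0.00416667° lat → SW at lon 47.7833°, lat -39.0292°.
Cell spans 0.00833333° lon × 0.00416667° lat.
south -39.02917, north -39.02500.

-39.02917, -39.02500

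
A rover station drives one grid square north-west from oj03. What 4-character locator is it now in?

NJ94

Longitude square 0; −1 → -1, wraps to 9, carry into field.
Longitude field O = 14; −1 → 13 = N.
Latitude square 3; +1 → 4.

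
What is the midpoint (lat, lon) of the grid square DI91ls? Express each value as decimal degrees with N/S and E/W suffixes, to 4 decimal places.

8.2292° S, 101.0417° W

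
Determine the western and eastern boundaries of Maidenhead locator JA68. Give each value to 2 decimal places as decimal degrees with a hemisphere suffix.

12.00° E, 14.00° E

Field J=9, A=0: +9·20° lon, +0·10° lat → SW at lon 0°, lat -90°.
Square 6, 8: +6·2° lon, +8·1° lat → SW at lon 12°, lat -82°.
Cell spans 2° lon × 1° lat.
west 12.00° E, east 14.00° E.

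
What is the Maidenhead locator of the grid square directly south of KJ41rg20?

KJ41rf29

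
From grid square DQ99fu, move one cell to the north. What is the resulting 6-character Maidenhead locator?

Latitude subsquare u = 20; +1 → 21 = v.
The longitude characters are unchanged.

DQ99fv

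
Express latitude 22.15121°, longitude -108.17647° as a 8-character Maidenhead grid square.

Add 180° to longitude and 90° to latitude: 71.82353, 112.15121.
Field: lon ⌊71.82353/20⌋ = 3 → D; lat ⌊112.15121/10⌋ = 11 → L.
Square: lon ⌊11.82353/2⌋ = 5; lat ⌊2.15121/1⌋ = 2.
Subsquare: lon ⌊1.82353/0.0833333⌋ = 21 → v; lat ⌊0.15121/0.0416667⌋ = 3 → d.
Extended square: lon ⌊0.07353/0.00833333⌋ = 8; lat ⌊0.02621/0.00416667⌋ = 6.

DL52vd86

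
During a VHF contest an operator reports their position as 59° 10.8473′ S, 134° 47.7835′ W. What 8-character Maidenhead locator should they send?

CD20ot46

Shift to the Maidenhead origin (180°W, 90°S): lon 45.20361, lat 30.81921.
Field: 45.20361/20 → 2 → C, 30.81921/10 → 3 → D; chars CD.
Square: 5.20361/2 → 2, 0.81921/1 → 0; chars 20.
Subsquare: 1.20361/0.0833333 → 14 → o, 0.81921/0.0416667 → 19 → t; chars ot.
Extended square: 0.03694/0.00833333 → 4, 0.02755/0.00416667 → 6; chars 46.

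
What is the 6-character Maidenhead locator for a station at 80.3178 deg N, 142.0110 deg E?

QR10ah

Add 180° to longitude and 90° to latitude: 322.0110, 170.3178.
Field (20°×10°, letters A–R): 322.0110/20 → 16 → Q, 170.3178/10 → 17 → R; chars QR.
Square (2°×1°, digits 0–9): 2.0110/2 → 1, 0.3178/1 → 0; chars 10.
Subsquare (5′×2.5′, letters a–x): 0.0110/0.0833333 → 0 → a, 0.3178/0.0416667 → 7 → h; chars ah.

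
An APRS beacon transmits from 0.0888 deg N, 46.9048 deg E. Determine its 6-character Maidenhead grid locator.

Add 180° to longitude and 90° to latitude: 226.9048, 90.0888.
Field: lon ⌊226.9048/20⌋ = 11 → L; lat ⌊90.0888/10⌋ = 9 → J.
Square: lon ⌊6.9048/2⌋ = 3; lat ⌊0.0888/1⌋ = 0.
Subsquare: lon ⌊0.9048/0.0833333⌋ = 10 → k; lat ⌊0.0888/0.0416667⌋ = 2 → c.

LJ30kc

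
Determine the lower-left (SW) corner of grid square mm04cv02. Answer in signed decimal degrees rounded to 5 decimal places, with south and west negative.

34.88333, 60.16667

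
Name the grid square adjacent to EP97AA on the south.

EP96ax

Latitude subsquare a = 0; −1 → -1, wraps to 23 = x, carry into square.
Latitude square 7; −1 → 6.
The longitude characters are unchanged.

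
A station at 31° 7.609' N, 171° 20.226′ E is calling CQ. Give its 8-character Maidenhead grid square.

Add 180° to longitude and 90° to latitude: 351.33710, 121.12682.
Field: 351.33710/20 → 17 → R, 121.12682/10 → 12 → M; chars RM.
Square: 11.33710/2 → 5, 1.12682/1 → 1; chars 51.
Subsquare: 1.33710/0.0833333 → 16 → q, 0.12682/0.0416667 → 3 → d; chars qd.
Extended square: 0.00377/0.00833333 → 0, 0.00182/0.00416667 → 0; chars 00.

RM51qd00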